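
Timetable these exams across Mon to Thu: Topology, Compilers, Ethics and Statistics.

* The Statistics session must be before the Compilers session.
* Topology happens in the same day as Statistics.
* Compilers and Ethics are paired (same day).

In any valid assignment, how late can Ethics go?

Ethics must be in the same day as Compilers, which can't be before Tue, so Ethics is at least Tue.
Ethics at Thu is achievable: Topology -> Mon, Compilers -> Thu, Ethics -> Thu, Statistics -> Mon.

Thu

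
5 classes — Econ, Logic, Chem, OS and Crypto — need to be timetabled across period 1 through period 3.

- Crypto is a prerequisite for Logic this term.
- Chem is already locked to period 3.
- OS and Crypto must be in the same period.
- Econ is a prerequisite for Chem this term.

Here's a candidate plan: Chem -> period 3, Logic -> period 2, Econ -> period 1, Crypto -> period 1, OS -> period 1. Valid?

Crypto is a prerequisite for Logic this term — holds.
Chem is already locked to period 3 — holds.
Econ is a prerequisite for Chem this term — holds.
OS and Crypto must be in the same period — holds.

Valid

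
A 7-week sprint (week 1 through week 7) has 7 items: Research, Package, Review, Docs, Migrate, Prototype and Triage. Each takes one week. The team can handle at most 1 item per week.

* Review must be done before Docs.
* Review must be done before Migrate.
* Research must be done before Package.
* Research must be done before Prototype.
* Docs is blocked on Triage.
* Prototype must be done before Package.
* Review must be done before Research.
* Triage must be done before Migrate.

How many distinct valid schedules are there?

Splitting on Research: it can be week 2 (20), week 3 (24), week 4 (12), week 5 (4). Listing each branch's schedules as (Package, Review, Docs, Migrate, Prototype, Triage) by week number:
Research=week 2: (4,1,6,7,3,5) (4,1,7,6,3,5) (5,1,6,7,3,4) (5,1,6,7,4,3) (5,1,7,6,3,4) (5,1,7,6,4,3) (6,1,4,7,5,3) (6,1,5,7,3,4) (6,1,5,7,4,3) (6,1,7,4,5,3) (6,1,7,5,3,4) (6,1,7,5,4,3) (7,1,4,5,6,3) (7,1,4,6,5,3) (7,1,5,4,6,3) (7,1,5,6,3,4) (7,1,5,6,4,3) (7,1,6,4,5,3) (7,1,6,5,3,4) (7,1,6,5,4,3) — 20.
Research=week 3: (5,1,6,7,4,2) (5,1,7,6,4,2) (5,2,6,7,4,1) (5,2,7,6,4,1) (6,1,4,7,5,2) (6,1,5,7,4,2) (6,1,7,4,5,2) (6,1,7,5,4,2) (6,2,4,7,5,1) (6,2,5,7,4,1) (6,2,7,4,5,1) (6,2,7,5,4,1) (7,1,4,5,6,2) (7,1,4,6,5,2) (7,1,5,4,6,2) (7,1,5,6,4,2) (7,1,6,4,5,2) (7,1,6,5,4,2) (7,2,4,5,6,1) (7,2,4,6,5,1) (7,2,5,4,6,1) (7,2,5,6,4,1) (7,2,6,4,5,1) (7,2,6,5,4,1) — 24.
Research=week 4: (6,1,3,7,5,2) (6,1,7,3,5,2) (6,2,3,7,5,1) (6,2,7,3,5,1) (7,1,3,5,6,2) (7,1,3,6,5,2) (7,1,5,3,6,2) (7,1,6,3,5,2) (7,2,3,5,6,1) (7,2,3,6,5,1) (7,2,5,3,6,1) (7,2,6,3,5,1) — 12.
Research=week 5: (7,1,3,4,6,2) (7,1,4,3,6,2) (7,2,3,4,6,1) (7,2,4,3,6,1) — 4.
Summing: 20 + 24 + 12 + 4 = 60.

60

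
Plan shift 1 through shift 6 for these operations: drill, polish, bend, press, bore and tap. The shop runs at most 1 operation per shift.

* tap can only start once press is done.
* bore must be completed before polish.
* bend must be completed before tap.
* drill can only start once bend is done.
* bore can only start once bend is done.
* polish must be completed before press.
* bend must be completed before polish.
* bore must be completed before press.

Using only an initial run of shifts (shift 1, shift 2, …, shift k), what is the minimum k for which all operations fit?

The precedence chain requires at least 5 distinct shifts.
With at most 1 per shift and 6 operations, at least 6 shifts are needed.
6 works (last occupied shift: shift 6): for example bend -> shift 1, tap -> shift 5, bore -> shift 2, drill -> shift 6, polish -> shift 3, press -> shift 4.

6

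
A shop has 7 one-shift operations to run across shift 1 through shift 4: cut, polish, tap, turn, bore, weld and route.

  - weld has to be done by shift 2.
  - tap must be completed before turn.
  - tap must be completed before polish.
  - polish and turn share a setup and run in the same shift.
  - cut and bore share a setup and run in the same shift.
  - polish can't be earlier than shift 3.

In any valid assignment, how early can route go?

shift 1

route at shift 1 is achievable: tap in shift 1; polish in shift 3; cut in shift 1; route in shift 1; bore in shift 1; weld in shift 1; turn in shift 3.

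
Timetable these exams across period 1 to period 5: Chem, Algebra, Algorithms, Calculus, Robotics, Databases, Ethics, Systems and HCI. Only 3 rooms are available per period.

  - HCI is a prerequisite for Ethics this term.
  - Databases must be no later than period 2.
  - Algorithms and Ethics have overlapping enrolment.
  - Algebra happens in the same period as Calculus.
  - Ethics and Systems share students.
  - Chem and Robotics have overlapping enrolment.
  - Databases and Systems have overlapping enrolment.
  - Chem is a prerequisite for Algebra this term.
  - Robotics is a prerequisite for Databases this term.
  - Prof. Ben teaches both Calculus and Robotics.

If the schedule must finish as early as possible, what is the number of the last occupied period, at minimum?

The precedence chain requires at least 2 distinct periods.
With at most 3 per period and 9 exams, at least 3 periods are needed.
3 works (last occupied period: period 3): for example Calculus=period 3, Systems=period 3, Algebra=period 3, Chem=period 2, Ethics=period 2, Robotics=period 1, Databases=period 2, HCI=period 1, Algorithms=period 1.

3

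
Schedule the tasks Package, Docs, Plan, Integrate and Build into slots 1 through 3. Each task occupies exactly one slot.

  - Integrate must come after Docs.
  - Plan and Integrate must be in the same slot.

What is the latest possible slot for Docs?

2

Downstream work caps Docs at 2.
Docs at 2 is achievable: Build=1; Docs=2; Integrate=3; Plan=3; Package=1.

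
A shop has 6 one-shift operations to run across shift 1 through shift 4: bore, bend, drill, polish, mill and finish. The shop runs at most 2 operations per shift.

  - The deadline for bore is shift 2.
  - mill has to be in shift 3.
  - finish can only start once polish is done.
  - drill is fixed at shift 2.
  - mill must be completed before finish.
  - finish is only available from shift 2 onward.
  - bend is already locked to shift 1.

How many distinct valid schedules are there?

4

Enumerating: bend in shift 1, bore in shift 1, polish in shift 2, drill in shift 2, finish in shift 4, mill in shift 3 | mill=shift 3; drill=shift 2; bore=shift 1; polish=shift 3; bend=shift 1; finish=shift 4 | bore in shift 2, polish in shift 1, drill in shift 2, bend in shift 1, finish in shift 4, mill in shift 3 | drill=shift 2; bore=shift 2; finish=shift 4; bend=shift 1; polish=shift 3; mill=shift 3.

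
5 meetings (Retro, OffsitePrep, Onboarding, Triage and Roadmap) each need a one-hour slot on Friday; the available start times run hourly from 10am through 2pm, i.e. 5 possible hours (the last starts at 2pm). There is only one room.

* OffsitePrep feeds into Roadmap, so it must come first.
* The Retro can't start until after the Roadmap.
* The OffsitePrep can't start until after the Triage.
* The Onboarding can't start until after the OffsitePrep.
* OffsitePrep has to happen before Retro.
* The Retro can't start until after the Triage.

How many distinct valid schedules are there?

3

Enumerating: Retro=1pm, OffsitePrep=11am, Triage=10am, Roadmap=12pm, Onboarding=2pm | Onboarding in 1pm; Retro in 2pm; OffsitePrep in 11am; Triage in 10am; Roadmap in 12pm | Roadmap=1pm; Triage=10am; OffsitePrep=11am; Onboarding=12pm; Retro=2pm.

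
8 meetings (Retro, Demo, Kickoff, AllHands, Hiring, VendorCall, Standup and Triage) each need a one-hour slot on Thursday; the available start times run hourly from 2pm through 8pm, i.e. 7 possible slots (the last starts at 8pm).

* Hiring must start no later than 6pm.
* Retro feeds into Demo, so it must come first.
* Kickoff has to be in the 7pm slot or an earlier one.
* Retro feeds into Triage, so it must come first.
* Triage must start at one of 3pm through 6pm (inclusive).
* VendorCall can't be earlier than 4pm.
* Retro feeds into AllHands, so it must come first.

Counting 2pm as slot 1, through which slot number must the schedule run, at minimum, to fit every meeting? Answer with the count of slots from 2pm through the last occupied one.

3

The precedence chain requires at least 2 distinct slots.
VendorCall can't be placed before 4pm — that is slot 3 counting from 2pm — so the schedule must run through at least 3 slots.
3 works (last occupied slot: 4pm): for example Standup=2pm, Demo=3pm, VendorCall=4pm, AllHands=3pm, Kickoff=2pm, Triage=3pm, Retro=2pm, Hiring=2pm.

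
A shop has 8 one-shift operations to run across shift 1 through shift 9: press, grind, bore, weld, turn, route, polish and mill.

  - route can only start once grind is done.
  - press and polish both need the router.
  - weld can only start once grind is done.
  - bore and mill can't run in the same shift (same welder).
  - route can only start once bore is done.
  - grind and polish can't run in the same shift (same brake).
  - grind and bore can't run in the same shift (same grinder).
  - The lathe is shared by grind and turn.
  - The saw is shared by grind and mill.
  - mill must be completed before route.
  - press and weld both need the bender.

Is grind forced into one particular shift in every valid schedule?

No

grind can be shift 1 (e.g. press in shift 1; weld in shift 2; turn in shift 2; bore in shift 2; route in shift 4; polish in shift 2; grind in shift 1; mill in shift 3) or shift 2 (e.g. bore -> shift 1; turn -> shift 1; polish -> shift 3; press -> shift 1; grind -> shift 2; weld -> shift 3; mill -> shift 3; route -> shift 4).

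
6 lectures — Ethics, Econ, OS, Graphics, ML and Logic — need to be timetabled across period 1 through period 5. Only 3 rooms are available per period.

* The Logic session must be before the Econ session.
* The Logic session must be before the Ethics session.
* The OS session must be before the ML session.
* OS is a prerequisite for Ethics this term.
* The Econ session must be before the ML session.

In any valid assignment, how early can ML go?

period 3

Precedence pushes ML to at least period 3.
ML at period 3 is achievable: OS -> period 1; Ethics -> period 2; Econ -> period 2; Logic -> period 1; ML -> period 3; Graphics -> period 1.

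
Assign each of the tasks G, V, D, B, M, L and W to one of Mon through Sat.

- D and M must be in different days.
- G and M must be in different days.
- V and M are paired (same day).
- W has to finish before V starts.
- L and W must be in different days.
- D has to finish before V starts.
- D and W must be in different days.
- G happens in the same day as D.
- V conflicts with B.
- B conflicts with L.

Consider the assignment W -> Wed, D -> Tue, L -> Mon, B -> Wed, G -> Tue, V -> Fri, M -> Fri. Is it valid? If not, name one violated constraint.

G and M must be in different days — holds.
L and W must be in different days — holds.
D and M must be in different days — holds.
D has to finish before V starts — holds.
V and M are paired (same day) — holds.
V conflicts with B — holds.
D and W must be in different days — holds.
W has to finish before V starts — holds.
G happens in the same day as D — holds.
B conflicts with L — holds.

Valid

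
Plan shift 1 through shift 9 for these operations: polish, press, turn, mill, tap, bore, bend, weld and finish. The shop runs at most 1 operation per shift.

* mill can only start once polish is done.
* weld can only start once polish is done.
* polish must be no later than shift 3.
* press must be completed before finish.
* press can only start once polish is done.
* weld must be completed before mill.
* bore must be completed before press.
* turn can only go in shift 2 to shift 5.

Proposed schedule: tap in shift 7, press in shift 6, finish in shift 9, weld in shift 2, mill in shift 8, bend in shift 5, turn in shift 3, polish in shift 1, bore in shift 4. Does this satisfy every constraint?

press must be completed before finish — holds.
turn can only go in shift 2 to shift 5 — holds.
press can only start once polish is done — holds.
weld must be completed before mill — holds.
polish must be no later than shift 3 — holds.
weld can only start once polish is done — holds.
The shop runs at most 1 operation per shift — holds.
bore must be completed before press — holds.
mill can only start once polish is done — holds.

Yes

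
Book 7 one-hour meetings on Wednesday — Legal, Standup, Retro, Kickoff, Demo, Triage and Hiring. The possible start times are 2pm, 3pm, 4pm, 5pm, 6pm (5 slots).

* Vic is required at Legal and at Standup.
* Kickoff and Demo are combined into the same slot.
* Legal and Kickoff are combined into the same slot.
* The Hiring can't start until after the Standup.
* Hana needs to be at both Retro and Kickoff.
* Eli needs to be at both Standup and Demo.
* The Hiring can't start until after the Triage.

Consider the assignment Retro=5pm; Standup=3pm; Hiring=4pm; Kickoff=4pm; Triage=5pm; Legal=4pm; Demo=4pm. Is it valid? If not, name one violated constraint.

No — it violates: The Hiring can't start until after the Triage

The Hiring can't start until after the Standup — holds.
The Hiring can't start until after the Triage — violated.
Hana needs to be at both Retro and Kickoff — holds.
Vic is required at Legal and at Standup — holds.
Eli needs to be at both Standup and Demo — holds.
Legal and Kickoff are combined into the same slot — holds.
Kickoff and Demo are combined into the same slot — holds.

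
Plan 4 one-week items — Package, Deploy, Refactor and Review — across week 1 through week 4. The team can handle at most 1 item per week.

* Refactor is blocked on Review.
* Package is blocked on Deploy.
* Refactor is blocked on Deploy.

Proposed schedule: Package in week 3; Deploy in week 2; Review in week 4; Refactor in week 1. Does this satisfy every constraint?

No — it violates: Refactor is blocked on Review

The team can handle at most 1 item per week — holds.
Refactor is blocked on Review — violated.
Refactor is blocked on Deploy — violated.
Package is blocked on Deploy — holds.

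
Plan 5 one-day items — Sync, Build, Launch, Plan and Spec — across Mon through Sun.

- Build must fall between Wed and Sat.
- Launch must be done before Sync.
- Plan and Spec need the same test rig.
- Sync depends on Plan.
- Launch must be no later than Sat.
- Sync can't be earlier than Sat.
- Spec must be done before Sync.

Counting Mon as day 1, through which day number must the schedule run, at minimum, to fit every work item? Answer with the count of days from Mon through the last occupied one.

The precedence chain requires at least 2 distinct days.
Sync can't be placed before Sat — that is day 6 counting from Mon — so the schedule must run through at least 6 days.
6 works (last occupied day: Sat): for example Plan -> Mon; Launch -> Mon; Spec -> Tue; Sync -> Sat; Build -> Wed.

6 days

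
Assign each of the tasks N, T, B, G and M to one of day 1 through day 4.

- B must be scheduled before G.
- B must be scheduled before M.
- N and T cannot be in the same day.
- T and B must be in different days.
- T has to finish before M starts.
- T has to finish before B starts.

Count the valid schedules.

Splitting on N: it can be day 1 (1), day 2 (5), day 3 (6), day 4 (6). Listing each branch's schedules as (T, B, G, M) by day number:
N=day 1: (2,3,4,4) — 1.
N=day 2: (1,2,3,3) (1,2,3,4) (1,2,4,3) (1,2,4,4) (1,3,4,4) — 5.
N=day 3: (1,2,3,3) (1,2,3,4) (1,2,4,3) (1,2,4,4) (1,3,4,4) (2,3,4,4) — 6.
N=day 4: (1,2,3,3) (1,2,3,4) (1,2,4,3) (1,2,4,4) (1,3,4,4) (2,3,4,4) — 6.
Summing: 1 + 5 + 6 + 6 = 18.

18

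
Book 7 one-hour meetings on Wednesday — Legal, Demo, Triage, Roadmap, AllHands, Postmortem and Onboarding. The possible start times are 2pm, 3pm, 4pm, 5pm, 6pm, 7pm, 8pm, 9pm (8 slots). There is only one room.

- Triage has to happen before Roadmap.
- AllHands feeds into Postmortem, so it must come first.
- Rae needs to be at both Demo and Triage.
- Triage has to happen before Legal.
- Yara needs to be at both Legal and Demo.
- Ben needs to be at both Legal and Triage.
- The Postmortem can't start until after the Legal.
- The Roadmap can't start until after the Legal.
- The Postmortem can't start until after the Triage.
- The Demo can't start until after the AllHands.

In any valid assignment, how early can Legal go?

3pm

Precedence pushes Legal to at least 3pm; downstream work caps Legal at 8pm.
Legal at 3pm is achievable: Legal=3pm; Triage=2pm; Roadmap=6pm; Onboarding=8pm; Postmortem=5pm; Demo=7pm; AllHands=4pm.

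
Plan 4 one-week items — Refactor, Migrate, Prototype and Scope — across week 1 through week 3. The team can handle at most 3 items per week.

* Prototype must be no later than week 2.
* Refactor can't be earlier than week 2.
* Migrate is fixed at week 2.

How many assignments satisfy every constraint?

Splitting on Refactor: it can be week 2 (5), week 3 (6). Listing each branch's schedules as (Migrate, Prototype, Scope) by week number:
Refactor=week 2: (2,1,1) (2,1,2) (2,1,3) (2,2,1) (2,2,3) — 5.
Refactor=week 3: (2,1,1) (2,1,2) (2,1,3) (2,2,1) (2,2,2) (2,2,3) — 6.
Summing: 5 + 6 = 11.

11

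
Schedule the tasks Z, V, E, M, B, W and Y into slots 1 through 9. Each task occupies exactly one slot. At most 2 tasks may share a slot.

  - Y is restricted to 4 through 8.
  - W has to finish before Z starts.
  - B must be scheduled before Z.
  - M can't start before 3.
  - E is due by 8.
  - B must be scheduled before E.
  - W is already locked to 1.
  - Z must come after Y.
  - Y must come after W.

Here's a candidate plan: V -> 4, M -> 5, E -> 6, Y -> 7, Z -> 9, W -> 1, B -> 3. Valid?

Yes, all constraints hold

Y must come after W — holds.
M can't start before 3 — holds.
B must be scheduled before Z — holds.
W has to finish before Z starts — holds.
E is due by 8 — holds.
Z must come after Y — holds.
At most 2 tasks may share a slot — holds.
W is already locked to 1 — holds.
Y is restricted to 4 through 8 — holds.
B must be scheduled before E — holds.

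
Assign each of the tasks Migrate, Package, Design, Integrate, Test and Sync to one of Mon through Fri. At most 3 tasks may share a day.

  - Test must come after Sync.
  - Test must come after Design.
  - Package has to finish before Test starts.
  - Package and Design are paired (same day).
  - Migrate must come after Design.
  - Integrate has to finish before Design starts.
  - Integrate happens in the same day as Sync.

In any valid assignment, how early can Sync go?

Mon

Sync must be in the same day as Integrate, which can't be after Wed, so Sync is at most Wed.
Sync at Mon is achievable: Integrate=Mon, Sync=Mon, Package=Tue, Design=Tue, Test=Wed, Migrate=Wed.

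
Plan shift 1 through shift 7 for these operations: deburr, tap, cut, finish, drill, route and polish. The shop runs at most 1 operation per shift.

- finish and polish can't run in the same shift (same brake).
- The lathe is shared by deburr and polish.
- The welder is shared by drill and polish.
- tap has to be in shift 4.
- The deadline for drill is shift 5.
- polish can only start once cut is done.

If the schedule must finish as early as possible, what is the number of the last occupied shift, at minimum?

shift 7

The precedence chain requires at least 2 distinct shifts.
With at most 1 per shift and 7 operations, at least 7 shifts are needed.
tap can't be placed before shift 4, so the schedule must run through at least shift 4.
7 works (last occupied shift: shift 7): for example cut in shift 2, tap in shift 4, drill in shift 1, polish in shift 3, route in shift 7, deburr in shift 5, finish in shift 6.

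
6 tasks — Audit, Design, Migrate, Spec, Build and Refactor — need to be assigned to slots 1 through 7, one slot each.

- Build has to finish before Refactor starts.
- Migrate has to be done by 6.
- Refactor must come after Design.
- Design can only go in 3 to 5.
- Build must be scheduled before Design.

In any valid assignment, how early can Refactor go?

4

Precedence pushes Refactor to at least 4.
Refactor at 4 is achievable: Spec -> 1, Migrate -> 1, Build -> 1, Design -> 3, Audit -> 1, Refactor -> 4.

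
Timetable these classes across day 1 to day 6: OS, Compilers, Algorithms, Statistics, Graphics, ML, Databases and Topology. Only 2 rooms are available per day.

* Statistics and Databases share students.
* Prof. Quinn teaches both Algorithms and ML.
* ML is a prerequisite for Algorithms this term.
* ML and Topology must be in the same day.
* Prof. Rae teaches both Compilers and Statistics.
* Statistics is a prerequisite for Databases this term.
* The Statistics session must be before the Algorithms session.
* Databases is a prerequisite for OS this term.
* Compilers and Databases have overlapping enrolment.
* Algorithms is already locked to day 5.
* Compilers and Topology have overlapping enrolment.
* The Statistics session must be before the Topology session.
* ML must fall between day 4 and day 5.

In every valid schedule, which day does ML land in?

day 4

ML's window is day 4–day 5.
Algorithms is fixed at day 5, and ML can't share a day with Algorithms.
So ML must be day 4.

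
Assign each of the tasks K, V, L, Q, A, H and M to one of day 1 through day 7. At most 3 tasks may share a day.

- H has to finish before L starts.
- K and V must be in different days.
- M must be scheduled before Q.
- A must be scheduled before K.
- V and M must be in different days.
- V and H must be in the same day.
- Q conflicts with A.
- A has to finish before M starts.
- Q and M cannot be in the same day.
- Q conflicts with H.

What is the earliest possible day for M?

day 2

Precedence pushes M to at least day 2; downstream work caps M at day 6.
M at day 2 is achievable: Q -> day 3, H -> day 1, A -> day 1, M -> day 2, L -> day 2, K -> day 2, V -> day 1.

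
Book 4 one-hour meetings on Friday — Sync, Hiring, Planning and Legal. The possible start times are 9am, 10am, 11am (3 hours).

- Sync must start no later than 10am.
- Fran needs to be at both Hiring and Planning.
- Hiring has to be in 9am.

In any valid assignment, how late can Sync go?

Sync's own window allows nothing later than 10am.
Sync at 10am is achievable: Hiring=9am, Sync=10am, Planning=10am, Legal=9am.

10am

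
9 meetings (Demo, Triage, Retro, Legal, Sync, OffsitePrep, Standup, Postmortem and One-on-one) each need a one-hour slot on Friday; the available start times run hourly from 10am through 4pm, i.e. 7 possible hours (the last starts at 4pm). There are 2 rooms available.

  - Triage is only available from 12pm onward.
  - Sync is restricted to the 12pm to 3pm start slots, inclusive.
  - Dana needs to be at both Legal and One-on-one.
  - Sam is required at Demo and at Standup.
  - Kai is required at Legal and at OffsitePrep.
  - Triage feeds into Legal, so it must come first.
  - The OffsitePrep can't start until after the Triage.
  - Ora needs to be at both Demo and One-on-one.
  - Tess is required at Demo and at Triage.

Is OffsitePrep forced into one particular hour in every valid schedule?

No

OffsitePrep can be 1pm (e.g. Demo in 10am, Standup in 11am, Triage in 12pm, Retro in 10am, Sync in 12pm, Postmortem in 11am, One-on-one in 1pm, Legal in 2pm, OffsitePrep in 1pm) or 2pm (e.g. Legal in 1pm, Postmortem in 11am, Demo in 10am, Retro in 10am, One-on-one in 2pm, Sync in 12pm, Triage in 12pm, Standup in 11am, OffsitePrep in 2pm).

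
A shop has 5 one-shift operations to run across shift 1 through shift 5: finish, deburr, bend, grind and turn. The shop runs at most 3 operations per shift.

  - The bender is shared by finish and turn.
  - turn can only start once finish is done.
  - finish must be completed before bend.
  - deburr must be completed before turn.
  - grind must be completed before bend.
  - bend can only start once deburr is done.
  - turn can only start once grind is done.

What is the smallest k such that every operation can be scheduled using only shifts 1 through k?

The precedence chain requires at least 2 distinct shifts.
With at most 3 per shift and 5 operations, at least 2 shifts are needed.
2 works (last occupied shift: shift 2): for example bend -> shift 2, grind -> shift 1, deburr -> shift 1, finish -> shift 1, turn -> shift 2.

2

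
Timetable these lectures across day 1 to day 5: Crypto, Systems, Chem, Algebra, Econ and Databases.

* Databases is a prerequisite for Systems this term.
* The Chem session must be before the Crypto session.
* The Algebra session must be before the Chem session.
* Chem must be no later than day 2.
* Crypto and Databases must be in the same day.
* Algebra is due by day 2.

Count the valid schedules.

15

Splitting on Crypto: it can be day 3 (10), day 4 (5). Listing each branch's schedules as (Systems, Chem, Algebra, Econ, Databases) by day number:
Crypto=day 3: (4,2,1,1,3) (4,2,1,2,3) (4,2,1,3,3) (4,2,1,4,3) (4,2,1,5,3) (5,2,1,1,3) (5,2,1,2,3) (5,2,1,3,3) (5,2,1,4,3) (5,2,1,5,3) — 10.
Crypto=day 4: (5,2,1,1,4) (5,2,1,2,4) (5,2,1,3,4) (5,2,1,4,4) (5,2,1,5,4) — 5.
Summing: 10 + 5 = 15.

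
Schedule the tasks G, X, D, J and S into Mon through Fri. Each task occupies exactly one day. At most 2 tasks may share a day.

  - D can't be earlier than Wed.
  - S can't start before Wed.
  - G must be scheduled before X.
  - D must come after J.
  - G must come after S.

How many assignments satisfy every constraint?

Splitting on D: it can be Wed (2), Thu (3), Fri (4). Listing each branch's schedules as (G, X, J, S):
D=Wed: (Thu,Fri,Mon,Wed) (Thu,Fri,Tue,Wed) — 2.
D=Thu: (Thu,Fri,Mon,Wed) (Thu,Fri,Tue,Wed) (Thu,Fri,Wed,Wed) — 3.
D=Fri: (Thu,Fri,Mon,Wed) (Thu,Fri,Tue,Wed) (Thu,Fri,Wed,Wed) (Thu,Fri,Thu,Wed) — 4.
Summing: 2 + 3 + 4 = 9.

9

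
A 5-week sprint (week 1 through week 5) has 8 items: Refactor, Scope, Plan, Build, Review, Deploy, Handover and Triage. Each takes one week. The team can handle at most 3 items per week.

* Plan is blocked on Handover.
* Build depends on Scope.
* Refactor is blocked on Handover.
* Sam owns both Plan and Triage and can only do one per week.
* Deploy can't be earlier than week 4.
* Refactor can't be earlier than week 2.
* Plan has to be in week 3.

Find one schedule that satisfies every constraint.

Scope -> week 1, Review -> week 1, Plan -> week 3, Refactor -> week 2, Handover -> week 1, Triage -> week 2, Deploy -> week 4, Build -> week 2

Checking: Handover(week 1) before Plan(week 3); Scope(week 1) before Build(week 2); Handover(week 1) before Refactor(week 2); Plan(week 3) != Triage(week 2); Plan=week 3 in [week 3,week 3]; Refactor=week 2 in [week 2,week 5]; Deploy=week 4 in [week 4,week 5]; max 3 per week (cap 3).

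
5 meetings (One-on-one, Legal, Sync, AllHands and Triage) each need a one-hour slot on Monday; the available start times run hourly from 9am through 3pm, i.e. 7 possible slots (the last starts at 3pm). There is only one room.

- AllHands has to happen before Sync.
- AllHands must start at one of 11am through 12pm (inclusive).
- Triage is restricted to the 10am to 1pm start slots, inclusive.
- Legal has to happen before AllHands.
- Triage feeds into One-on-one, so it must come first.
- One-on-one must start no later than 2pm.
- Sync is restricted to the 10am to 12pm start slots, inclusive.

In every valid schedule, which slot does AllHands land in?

11am

AllHands is available from 11am; AllHands's own window allows nothing later than 12pm; downstream work caps AllHands at 11am.
So AllHands is pinned to 11am.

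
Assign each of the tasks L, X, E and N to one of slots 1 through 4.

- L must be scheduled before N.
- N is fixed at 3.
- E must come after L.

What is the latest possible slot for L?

2

Downstream work caps L at 2.
L at 2 is achievable: N -> 3; X -> 1; E -> 3; L -> 2.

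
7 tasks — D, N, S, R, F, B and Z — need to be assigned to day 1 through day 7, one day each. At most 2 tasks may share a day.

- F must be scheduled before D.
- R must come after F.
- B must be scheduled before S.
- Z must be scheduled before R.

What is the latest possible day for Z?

Downstream work caps Z at day 6.
Z at day 6 is achievable: N in day 3; D in day 2; R in day 7; S in day 2; Z in day 6; B in day 1; F in day 1.

day 6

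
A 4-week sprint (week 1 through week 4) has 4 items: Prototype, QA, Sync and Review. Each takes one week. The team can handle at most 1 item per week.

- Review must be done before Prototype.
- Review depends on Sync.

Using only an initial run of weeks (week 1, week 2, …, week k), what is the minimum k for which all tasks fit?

4

The precedence chain requires at least 3 distinct weeks.
With at most 1 per week and 4 tasks, at least 4 weeks are needed.
4 works (last occupied week: week 4): for example Prototype=week 3, QA=week 4, Review=week 2, Sync=week 1.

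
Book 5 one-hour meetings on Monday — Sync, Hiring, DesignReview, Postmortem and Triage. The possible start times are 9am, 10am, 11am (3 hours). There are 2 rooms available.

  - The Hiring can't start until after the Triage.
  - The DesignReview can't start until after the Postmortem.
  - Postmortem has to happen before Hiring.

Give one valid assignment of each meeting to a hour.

Sync in 11am, Hiring in 10am, Postmortem in 9am, Triage in 9am, DesignReview in 10am

Checking: Triage(9am) before Hiring(10am); Postmortem(9am) before DesignReview(10am); Postmortem(9am) before Hiring(10am); max 2 per hour (cap 2).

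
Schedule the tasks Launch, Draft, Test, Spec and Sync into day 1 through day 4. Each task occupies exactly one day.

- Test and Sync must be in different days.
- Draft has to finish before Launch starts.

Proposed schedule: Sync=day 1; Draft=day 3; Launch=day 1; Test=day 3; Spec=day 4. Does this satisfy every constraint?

No. Draft has to finish before Launch starts is not satisfied.

Draft has to finish before Launch starts — violated.
Test and Sync must be in different days — holds.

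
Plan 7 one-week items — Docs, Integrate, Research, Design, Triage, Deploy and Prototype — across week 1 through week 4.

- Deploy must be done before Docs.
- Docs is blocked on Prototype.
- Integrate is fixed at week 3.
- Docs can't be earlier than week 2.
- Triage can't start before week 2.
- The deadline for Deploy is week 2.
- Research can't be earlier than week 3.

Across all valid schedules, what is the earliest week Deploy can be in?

Deploy's own window allows nothing later than week 2.
Deploy at week 1 is achievable: Design in week 1; Integrate in week 3; Docs in week 2; Triage in week 2; Deploy in week 1; Research in week 3; Prototype in week 1.

week 1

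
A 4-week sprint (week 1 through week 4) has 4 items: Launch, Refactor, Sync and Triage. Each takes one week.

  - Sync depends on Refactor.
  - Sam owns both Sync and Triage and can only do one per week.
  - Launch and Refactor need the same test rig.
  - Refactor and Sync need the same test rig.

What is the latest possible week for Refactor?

Downstream work caps Refactor at week 3.
Refactor at week 3 is achievable: Launch=week 1, Triage=week 1, Refactor=week 3, Sync=week 4.

week 3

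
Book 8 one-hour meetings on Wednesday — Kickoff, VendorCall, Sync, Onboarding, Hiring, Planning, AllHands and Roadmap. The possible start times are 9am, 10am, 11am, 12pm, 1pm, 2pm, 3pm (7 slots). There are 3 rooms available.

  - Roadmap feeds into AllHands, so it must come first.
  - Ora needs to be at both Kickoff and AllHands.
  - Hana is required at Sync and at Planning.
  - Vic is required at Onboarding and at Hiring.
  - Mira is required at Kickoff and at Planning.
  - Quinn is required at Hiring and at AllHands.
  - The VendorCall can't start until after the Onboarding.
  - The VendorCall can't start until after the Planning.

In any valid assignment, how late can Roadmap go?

Downstream work caps Roadmap at 2pm.
Roadmap at 2pm is achievable: AllHands=3pm; Kickoff=10am; VendorCall=10am; Hiring=11am; Sync=10am; Planning=9am; Roadmap=2pm; Onboarding=9am.

2pm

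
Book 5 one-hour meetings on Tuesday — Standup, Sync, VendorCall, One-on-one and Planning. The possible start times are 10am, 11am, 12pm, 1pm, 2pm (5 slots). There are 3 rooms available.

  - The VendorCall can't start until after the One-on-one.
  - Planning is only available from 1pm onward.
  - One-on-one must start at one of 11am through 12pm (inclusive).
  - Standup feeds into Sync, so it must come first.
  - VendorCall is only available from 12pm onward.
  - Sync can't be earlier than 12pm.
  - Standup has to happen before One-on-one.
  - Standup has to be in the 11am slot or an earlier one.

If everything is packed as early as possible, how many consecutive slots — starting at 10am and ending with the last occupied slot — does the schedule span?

4

The precedence chain requires at least 3 distinct slots.
With at most 3 per slot and 5 meetings, at least 2 slots are needed.
Planning can't be placed before 1pm — that is slot 4 counting from 10am — so the schedule must run through at least 4 slots.
4 works (last occupied slot: 1pm): for example One-on-one=11am, Planning=1pm, Sync=12pm, Standup=10am, VendorCall=12pm.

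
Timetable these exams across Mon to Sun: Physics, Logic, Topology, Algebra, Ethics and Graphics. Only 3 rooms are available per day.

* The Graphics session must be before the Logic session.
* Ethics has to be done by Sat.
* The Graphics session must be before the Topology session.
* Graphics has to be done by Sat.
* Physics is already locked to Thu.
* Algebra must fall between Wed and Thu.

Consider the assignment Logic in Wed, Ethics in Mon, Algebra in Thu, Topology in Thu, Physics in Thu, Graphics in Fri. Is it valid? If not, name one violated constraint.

Only 3 rooms are available per day — holds.
Graphics has to be done by Sat — holds.
The Graphics session must be before the Logic session — violated.
Algebra must fall between Wed and Thu — holds.
The Graphics session must be before the Topology session — violated.
Ethics has to be done by Sat — holds.
Physics is already locked to Thu — holds.

Invalid. The Graphics session must be before the Logic session.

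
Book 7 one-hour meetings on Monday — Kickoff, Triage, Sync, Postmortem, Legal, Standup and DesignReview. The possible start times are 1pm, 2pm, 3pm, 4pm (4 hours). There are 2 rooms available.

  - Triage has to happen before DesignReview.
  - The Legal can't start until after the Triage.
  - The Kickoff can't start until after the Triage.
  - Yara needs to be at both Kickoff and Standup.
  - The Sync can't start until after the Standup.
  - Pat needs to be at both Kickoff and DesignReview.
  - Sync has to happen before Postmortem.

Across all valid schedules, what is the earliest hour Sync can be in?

Precedence pushes Sync to at least 2pm; downstream work caps Sync at 3pm.
Sync at 2pm is achievable: Triage in 1pm, Postmortem in 3pm, Legal in 3pm, Standup in 1pm, Sync in 2pm, Kickoff in 2pm, DesignReview in 4pm.

2pm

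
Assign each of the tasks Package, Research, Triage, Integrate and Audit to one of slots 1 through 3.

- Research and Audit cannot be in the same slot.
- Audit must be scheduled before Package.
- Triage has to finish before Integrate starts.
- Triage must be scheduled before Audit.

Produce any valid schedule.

Research in 1; Audit in 2; Integrate in 2; Package in 3; Triage in 1

Checking: Audit(2) before Package(3); Triage(1) before Integrate(2); Triage(1) before Audit(2); Research(1) != Audit(2).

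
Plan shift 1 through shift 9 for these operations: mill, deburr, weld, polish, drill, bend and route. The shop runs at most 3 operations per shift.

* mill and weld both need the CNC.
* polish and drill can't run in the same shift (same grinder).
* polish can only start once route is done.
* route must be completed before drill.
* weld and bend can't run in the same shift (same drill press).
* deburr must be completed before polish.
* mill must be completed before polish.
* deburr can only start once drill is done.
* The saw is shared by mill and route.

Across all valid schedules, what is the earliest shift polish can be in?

shift 4

Precedence pushes polish to at least shift 4.
polish at shift 4 is achievable: polish in shift 4, mill in shift 2, drill in shift 2, deburr in shift 3, bend in shift 2, route in shift 1, weld in shift 1.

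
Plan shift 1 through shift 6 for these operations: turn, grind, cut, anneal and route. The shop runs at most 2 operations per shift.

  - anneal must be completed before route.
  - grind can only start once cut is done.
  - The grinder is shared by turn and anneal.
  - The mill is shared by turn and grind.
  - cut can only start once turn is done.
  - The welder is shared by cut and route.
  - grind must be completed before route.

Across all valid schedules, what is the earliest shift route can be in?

Precedence pushes route to at least shift 4.
route at shift 4 is achievable: anneal -> shift 2; turn -> shift 1; grind -> shift 3; cut -> shift 2; route -> shift 4.

shift 4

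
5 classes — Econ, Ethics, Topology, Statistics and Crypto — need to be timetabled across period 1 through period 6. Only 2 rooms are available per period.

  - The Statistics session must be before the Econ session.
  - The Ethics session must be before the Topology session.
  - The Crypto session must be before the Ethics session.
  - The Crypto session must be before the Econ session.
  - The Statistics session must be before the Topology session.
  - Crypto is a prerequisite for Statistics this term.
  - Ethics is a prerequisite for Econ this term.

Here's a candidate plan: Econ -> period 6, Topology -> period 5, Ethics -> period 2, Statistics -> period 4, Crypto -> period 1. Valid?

The Crypto session must be before the Ethics session — holds.
Crypto is a prerequisite for Statistics this term — holds.
Ethics is a prerequisite for Econ this term — holds.
The Statistics session must be before the Topology session — holds.
Only 2 rooms are available per period — holds.
The Statistics session must be before the Econ session — holds.
The Ethics session must be before the Topology session — holds.
The Crypto session must be before the Econ session — holds.

Yes, all constraints hold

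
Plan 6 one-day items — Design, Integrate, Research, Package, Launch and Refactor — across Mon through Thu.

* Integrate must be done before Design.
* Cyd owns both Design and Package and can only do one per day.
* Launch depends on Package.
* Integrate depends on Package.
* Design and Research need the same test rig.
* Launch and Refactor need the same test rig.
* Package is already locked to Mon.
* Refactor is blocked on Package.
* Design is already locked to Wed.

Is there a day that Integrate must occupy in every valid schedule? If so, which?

Package is fixed at Mon and must come before Integrate, so Integrate is at least Tue.
Design is fixed at Wed and must come after Integrate, so Integrate is at most Tue.
So Integrate must be Tue.

Tue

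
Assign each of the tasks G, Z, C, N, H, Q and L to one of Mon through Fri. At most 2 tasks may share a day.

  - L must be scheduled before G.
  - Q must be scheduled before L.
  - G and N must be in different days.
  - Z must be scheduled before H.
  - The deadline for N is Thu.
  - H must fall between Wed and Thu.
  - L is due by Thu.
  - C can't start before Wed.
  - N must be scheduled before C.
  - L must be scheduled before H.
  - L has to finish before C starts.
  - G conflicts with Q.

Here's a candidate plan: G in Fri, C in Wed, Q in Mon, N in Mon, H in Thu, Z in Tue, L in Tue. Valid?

N must be scheduled before C — holds.
L must be scheduled before G — holds.
At most 2 tasks may share a day — holds.
L is due by Thu — holds.
G and N must be in different days — holds.
Q must be scheduled before L — holds.
H must fall between Wed and Thu — holds.
L must be scheduled before H — holds.
The deadline for N is Thu — holds.
Z must be scheduled before H — holds.
G conflicts with Q — holds.
C can't start before Wed — holds.
L has to finish before C starts — holds.

Yes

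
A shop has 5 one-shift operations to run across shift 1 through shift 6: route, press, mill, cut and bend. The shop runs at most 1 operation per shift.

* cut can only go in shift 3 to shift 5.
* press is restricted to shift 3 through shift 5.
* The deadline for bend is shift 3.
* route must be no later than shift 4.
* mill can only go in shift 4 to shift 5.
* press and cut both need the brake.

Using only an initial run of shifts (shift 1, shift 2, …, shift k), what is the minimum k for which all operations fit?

5 shifts

With at most 1 per shift and 5 operations, at least 5 shifts are needed.
mill can't be placed before shift 4, so the schedule must run through at least shift 4.
5 works (last occupied shift: shift 5): for example mill=shift 4, route=shift 2, cut=shift 5, bend=shift 1, press=shift 3.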